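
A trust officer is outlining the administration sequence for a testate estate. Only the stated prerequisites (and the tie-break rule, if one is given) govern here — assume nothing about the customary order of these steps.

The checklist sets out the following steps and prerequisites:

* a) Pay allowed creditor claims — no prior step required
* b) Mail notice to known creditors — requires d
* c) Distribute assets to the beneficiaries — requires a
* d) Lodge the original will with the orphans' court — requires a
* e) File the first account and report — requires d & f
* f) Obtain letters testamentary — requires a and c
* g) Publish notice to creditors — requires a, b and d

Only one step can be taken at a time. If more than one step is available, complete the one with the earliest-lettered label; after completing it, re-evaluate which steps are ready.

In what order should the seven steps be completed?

a → c → d → b → f → e → g

a has no prerequisites → a first.
Ready: c and d. c has the earlier label → c.
f now also ready, so the ready set is {d, f}; d has the earlier label → d.
Ready: b and f. b has the earlier label → b.
g now also ready, so the ready set is {f, g}; f has the earlier label → f.
e and g are both available; e has the earlier label → e.
g needed a, b and d, now all done → g.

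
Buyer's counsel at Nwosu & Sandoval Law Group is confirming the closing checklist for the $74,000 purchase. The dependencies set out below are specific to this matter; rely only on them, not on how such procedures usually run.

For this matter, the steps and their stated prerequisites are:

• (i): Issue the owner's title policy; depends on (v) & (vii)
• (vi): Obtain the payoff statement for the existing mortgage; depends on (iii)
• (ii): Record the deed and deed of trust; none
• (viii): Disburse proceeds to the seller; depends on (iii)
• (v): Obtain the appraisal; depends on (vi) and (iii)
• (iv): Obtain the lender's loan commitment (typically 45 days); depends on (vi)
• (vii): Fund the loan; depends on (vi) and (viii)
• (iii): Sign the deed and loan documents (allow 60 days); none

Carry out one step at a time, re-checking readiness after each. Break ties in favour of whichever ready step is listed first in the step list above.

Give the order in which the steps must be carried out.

(ii) and (iii) have no prerequisites; (ii) is listed earlier, so (ii) is first.
That leaves (iii) as the only ready step → (iii).
Ready: (vi) and (viii). (vi) is listed earlier → (vi).
(v) and (iv) now also ready, so the ready set is {(viii), (v), (iv)}; (viii) is listed earlier → (viii).
(vii) now also ready, so the ready set is {(v), (iv), (vii)}; (v) is listed earlier → (v).
(iv) and (vii) are both available; (iv) is listed earlier → (iv).
That leaves (vii) as the only ready step → (vii).
(i) is the only step now ready → (i).

(ii), (iii), (vi), (viii), (v), (iv), (vii), (i)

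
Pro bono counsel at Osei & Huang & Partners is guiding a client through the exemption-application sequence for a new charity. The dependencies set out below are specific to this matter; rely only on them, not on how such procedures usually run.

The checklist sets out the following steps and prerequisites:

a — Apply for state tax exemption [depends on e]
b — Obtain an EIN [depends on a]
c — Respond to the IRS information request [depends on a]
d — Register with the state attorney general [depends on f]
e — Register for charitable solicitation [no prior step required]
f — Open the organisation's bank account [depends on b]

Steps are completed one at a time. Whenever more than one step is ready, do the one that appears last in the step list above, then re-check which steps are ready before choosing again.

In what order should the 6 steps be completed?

e is the only step with nothing outstanding, so it goes first.
a needed e, now all done → a.
Now c and b have their prerequisites met. c is listed later, so c next.
Next only b has its prerequisites met → b.
That leaves f as the only ready step → f.
Next only d has its prerequisites met → d.

e, a, c, b, f, d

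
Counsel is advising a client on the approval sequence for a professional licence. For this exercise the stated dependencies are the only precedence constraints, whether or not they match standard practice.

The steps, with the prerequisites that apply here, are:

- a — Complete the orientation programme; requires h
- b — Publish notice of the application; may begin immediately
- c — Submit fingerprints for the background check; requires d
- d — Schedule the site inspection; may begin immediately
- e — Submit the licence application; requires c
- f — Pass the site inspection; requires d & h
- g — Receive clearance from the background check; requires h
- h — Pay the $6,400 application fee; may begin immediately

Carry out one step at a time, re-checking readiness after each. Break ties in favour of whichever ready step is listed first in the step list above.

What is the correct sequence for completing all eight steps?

b, d, c, e, h, a, f, g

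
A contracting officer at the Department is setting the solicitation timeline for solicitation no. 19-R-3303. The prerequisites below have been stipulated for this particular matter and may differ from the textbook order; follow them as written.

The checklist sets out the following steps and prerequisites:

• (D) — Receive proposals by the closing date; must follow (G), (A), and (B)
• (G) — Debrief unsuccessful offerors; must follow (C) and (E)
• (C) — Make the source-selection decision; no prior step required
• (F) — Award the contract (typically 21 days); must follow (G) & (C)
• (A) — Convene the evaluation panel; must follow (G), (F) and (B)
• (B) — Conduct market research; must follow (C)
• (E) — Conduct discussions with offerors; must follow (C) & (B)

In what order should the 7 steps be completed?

(C), (B), (E), (G), (F), (A), (D)

(C) has no prerequisites → (C) first.
(B) needed (C), now all done → (B).
(E) needed (C) and (B), now all done → (E).
Next only (G) has its prerequisites met → (G).
(F) is the only step now ready → (F).
(A) needed (G), (F) and (B), now all done → (A).
Next only (D) has its prerequisites met → (D).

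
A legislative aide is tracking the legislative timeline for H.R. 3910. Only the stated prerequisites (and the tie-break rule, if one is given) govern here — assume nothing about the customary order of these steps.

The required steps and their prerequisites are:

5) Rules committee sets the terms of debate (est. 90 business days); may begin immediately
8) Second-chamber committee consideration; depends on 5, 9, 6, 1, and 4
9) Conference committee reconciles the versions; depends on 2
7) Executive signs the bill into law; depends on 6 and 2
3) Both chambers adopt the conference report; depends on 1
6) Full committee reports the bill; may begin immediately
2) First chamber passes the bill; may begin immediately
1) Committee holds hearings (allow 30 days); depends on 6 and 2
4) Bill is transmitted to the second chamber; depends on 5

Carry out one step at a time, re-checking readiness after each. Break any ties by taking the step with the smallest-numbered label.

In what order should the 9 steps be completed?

2, 5 and 6 have no prerequisites; 2 has the earlier label, so 2 is first.
9 now also ready, so the ready set is {5, 6, 9}; 5 has the earlier label → 5.
Ready: 4, 6 and 9. 4 has the earlier label → 4.
6 and 9 are both available; 6 has the earlier label → 6.
1, 7 and 9 are all available; 1 has the earlier label → 1.
3 now also ready, so the ready set is {3, 7, 9}; 3 has the earlier label → 3.
Now 7 and 9 have their prerequisites met. 7 has the earlier label, so 7 next.
9 needed 2, now all done → 9.
8 needed 1, 4, 5, 6 and 9, now all done → 8.

2 → 5 → 4 → 6 → 1 → 3 → 7 → 9 → 8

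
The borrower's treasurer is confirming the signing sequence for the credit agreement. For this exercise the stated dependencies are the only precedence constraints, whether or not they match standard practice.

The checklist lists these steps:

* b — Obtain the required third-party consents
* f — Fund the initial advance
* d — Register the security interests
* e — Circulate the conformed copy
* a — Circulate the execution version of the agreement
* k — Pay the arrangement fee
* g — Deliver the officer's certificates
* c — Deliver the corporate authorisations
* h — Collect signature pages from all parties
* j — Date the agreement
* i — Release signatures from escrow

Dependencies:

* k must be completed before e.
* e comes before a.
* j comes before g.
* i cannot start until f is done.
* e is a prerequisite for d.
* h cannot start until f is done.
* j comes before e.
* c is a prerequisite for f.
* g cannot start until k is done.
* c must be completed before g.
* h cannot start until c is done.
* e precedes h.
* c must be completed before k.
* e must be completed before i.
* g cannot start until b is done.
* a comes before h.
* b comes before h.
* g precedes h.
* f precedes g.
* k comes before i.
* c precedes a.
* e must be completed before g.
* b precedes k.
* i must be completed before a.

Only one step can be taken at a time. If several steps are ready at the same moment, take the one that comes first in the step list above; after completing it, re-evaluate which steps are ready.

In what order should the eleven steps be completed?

b, c and j have no prerequisites; b is listed earlier, so b is first.
Ready: c and j. c is listed earlier → c.
f and k now also ready, so the ready set is {f, k, j}; f is listed earlier → f.
k and j are both available; k is listed earlier → k.
That leaves j as the only ready step → j.
That leaves e as the only ready step → e.
d, g and i are all available; d is listed earlier → d.
g and i are both available; g is listed earlier → g.
i is the only step now ready → i.
Next only a has its prerequisites met → a.
h needed b, f, e, a, g and c, now all done → h.

b, c, f, k, j, e, d, g, i, a, h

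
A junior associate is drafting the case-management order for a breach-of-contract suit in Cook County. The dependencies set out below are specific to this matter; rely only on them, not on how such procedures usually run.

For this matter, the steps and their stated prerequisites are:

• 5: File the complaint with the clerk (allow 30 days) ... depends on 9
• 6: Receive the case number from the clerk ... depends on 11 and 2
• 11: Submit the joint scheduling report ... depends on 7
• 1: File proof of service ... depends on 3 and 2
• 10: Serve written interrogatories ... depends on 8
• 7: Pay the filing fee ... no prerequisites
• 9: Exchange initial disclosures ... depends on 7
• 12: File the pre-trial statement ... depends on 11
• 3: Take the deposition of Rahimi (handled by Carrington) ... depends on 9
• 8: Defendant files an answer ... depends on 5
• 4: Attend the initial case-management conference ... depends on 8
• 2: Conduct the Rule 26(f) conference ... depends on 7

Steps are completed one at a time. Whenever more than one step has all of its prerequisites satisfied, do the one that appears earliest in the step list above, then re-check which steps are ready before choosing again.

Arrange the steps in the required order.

Only 7 has no prerequisites, so it is first.
11, 9 and 2 are all available; 11 is listed earlier → 11.
Now 9, 12 and 2 have their prerequisites met. 9 is listed earlier, so 9 next.
Now 5, 12, 3 and 2 have their prerequisites met. 5 is listed earlier, so 5 next.
Now 12, 3, 8 and 2 have their prerequisites met. 12 is listed earlier, so 12 next.
Ready: 3, 8 and 2. 3 is listed earlier → 3.
Ready: 8 and 2. 8 is listed earlier → 8.
10 and 4 now also ready, so the ready set is {10, 4, 2}; 10 is listed earlier → 10.
4 and 2 are both available; 4 is listed earlier → 4.
Next only 2 has its prerequisites met → 2.
Now 6 and 1 have their prerequisites met. 6 is listed earlier, so 6 next.
1 needed 3 and 2, now all done → 1.

7 → 11 → 9 → 5 → 12 → 3 → 8 → 10 → 4 → 2 → 6 → 1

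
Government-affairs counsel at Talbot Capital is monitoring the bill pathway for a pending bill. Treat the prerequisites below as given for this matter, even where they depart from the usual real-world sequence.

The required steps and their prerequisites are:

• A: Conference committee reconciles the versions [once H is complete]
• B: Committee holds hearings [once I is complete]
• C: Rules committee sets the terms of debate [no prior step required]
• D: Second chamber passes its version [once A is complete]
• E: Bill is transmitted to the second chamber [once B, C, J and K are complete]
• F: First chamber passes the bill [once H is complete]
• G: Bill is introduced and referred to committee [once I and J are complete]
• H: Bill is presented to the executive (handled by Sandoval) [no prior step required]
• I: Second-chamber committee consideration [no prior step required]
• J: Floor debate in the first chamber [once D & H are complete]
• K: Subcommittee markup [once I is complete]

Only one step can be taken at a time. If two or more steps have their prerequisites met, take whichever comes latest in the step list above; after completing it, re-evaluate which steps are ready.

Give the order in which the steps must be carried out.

Nothing is required for I, H and C. I is listed later → I first.
Now K, H, C and B have their prerequisites met. K is listed later, so K next.
Ready: H, C and B. H is listed later → H.
F and A now also ready, so the ready set is {F, C, B, A}; F is listed later → F.
Now C, B and A have their prerequisites met. C is listed later, so C next.
Now B and A have their prerequisites met. B is listed later, so B next.
A needed H, now all done → A.
D is the only step now ready → D.
That leaves J as the only ready step → J.
Ready: G and E. G is listed later → G.
E is the only step now ready → E.

I, K, H, F, C, B, A, D, J, G, E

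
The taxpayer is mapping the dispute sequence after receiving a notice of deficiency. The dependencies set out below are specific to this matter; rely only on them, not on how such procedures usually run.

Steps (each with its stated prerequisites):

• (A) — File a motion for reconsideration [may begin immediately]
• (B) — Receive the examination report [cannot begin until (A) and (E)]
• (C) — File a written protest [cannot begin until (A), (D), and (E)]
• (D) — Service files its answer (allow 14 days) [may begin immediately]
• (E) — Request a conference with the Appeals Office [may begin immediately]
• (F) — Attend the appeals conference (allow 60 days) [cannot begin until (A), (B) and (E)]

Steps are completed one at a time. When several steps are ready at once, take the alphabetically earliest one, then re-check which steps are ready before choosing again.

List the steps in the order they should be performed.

Nothing is required for (A), (D) and (E). (A) has the earlier label → (A) first.
Ready: (D) and (E). (D) has the earlier label → (D).
That leaves (E) as the only ready step → (E).
Ready: (B) and (C). (B) has the earlier label → (B).
(F) now also ready, so the ready set is {(C), (F)}; (C) has the earlier label → (C).
(F) is the only step now ready → (F).

(A) (D) (E) (B) (C) (F)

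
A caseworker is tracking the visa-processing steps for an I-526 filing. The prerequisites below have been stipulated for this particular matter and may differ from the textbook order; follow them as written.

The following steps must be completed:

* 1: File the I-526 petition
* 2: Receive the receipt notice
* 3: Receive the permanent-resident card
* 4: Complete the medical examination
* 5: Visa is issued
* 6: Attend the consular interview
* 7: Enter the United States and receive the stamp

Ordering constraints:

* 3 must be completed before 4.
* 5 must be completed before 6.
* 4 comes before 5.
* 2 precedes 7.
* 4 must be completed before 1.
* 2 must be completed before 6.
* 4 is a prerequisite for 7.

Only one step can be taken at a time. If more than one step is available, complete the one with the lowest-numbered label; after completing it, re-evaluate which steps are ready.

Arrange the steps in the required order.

Nothing is required for 2 and 3. 2 has the earlier label → 2 first.
3 is the only step now ready → 3.
That leaves 4 as the only ready step → 4.
Now 1, 5 and 7 have their prerequisites met. 1 has the earlier label, so 1 next.
Now 5 and 7 have their prerequisites met. 5 has the earlier label, so 5 next.
6 now also ready, so the ready set is {6, 7}; 6 has the earlier label → 6.
That leaves 7 as the only ready step → 7.

2, 3, 4, 1, 5, 6, 7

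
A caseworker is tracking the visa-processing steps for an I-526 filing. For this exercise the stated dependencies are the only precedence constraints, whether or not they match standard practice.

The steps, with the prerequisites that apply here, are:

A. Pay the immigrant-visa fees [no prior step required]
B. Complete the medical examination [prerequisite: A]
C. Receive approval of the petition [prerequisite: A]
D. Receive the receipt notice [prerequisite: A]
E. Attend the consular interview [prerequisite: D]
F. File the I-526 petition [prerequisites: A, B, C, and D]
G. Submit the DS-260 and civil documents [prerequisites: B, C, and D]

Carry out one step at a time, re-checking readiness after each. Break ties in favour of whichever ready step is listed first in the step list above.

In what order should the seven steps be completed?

A has no prerequisites → A first.
Ready: B, C and D. B is listed earlier → B.
Now C and D have their prerequisites met. C is listed earlier, so C next.
D needed A, now all done → D.
Ready: E, F and G. E is listed earlier → E.
Now F and G have their prerequisites met. F is listed earlier, so F next.
Next only G has its prerequisites met → G.

A, B, C, D, E, F, G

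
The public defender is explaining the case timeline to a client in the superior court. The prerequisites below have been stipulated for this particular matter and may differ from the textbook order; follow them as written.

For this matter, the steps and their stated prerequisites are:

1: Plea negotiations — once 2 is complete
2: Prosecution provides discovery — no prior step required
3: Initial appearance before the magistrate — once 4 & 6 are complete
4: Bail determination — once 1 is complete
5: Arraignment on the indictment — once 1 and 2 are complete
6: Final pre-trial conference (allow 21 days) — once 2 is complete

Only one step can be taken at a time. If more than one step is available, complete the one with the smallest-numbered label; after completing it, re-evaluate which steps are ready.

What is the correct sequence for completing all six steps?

2 → 1 → 4 → 5 → 6 → 3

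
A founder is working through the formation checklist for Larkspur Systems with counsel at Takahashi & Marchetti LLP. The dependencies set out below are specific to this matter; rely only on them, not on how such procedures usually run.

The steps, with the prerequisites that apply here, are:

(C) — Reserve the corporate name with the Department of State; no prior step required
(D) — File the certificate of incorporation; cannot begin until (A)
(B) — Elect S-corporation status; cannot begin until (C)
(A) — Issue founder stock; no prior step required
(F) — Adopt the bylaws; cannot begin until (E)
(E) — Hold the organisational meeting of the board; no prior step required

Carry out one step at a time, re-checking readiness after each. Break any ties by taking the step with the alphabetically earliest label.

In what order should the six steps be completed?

(A) (C) (B) (D) (E) (F)

Nothing is required for (A), (C) and (E). (A) has the earlier label → (A) first.
(D) now also ready, so the ready set is {(C), (D), (E)}; (C) has the earlier label → (C).
(B) now also ready, so the ready set is {(B), (D), (E)}; (B) has the earlier label → (B).
Ready: (D) and (E). (D) has the earlier label → (D).
Next only (E) has its prerequisites met → (E).
(F) needed (E), now all done → (F).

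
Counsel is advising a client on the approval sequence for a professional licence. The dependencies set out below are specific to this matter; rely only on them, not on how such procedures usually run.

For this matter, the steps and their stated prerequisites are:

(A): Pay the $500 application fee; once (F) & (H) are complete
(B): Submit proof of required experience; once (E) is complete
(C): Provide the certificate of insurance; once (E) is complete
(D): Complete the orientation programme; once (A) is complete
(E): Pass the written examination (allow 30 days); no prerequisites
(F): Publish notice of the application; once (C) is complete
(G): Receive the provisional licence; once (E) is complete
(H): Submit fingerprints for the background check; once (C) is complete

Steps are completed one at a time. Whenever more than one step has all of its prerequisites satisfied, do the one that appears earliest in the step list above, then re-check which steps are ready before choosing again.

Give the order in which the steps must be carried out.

(E) → (B) → (C) → (F) → (G) → (H) → (A) → (D)

(E) is the only step with nothing outstanding, so it goes first.
(B), (C) and (G) are all available; (B) is listed earlier → (B).
(C) and (G) are both available; (C) is listed earlier → (C).
Ready: (F), (G) and (H). (F) is listed earlier → (F).
(G) and (H) are both available; (G) is listed earlier → (G).
That leaves (H) as the only ready step → (H).
(A) needed (F) and (H), now all done → (A).
(D) is the only step now ready → (D).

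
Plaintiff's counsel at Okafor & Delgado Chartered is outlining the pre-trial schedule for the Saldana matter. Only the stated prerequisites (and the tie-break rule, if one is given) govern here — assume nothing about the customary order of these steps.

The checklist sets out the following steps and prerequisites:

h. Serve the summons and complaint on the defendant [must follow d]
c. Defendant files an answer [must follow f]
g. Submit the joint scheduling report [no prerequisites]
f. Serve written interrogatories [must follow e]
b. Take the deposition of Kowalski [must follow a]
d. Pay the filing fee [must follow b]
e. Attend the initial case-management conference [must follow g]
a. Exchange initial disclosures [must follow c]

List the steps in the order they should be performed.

g, e, f, c, a, b, d, h

Only g has no prerequisites, so it is first.
That leaves e as the only ready step → e.
f needed e, now all done → f.
Next only c has its prerequisites met → c.
Next only a has its prerequisites met → a.
b needed a, now all done → b.
d needed b, now all done → d.
h is the only step now ready → h.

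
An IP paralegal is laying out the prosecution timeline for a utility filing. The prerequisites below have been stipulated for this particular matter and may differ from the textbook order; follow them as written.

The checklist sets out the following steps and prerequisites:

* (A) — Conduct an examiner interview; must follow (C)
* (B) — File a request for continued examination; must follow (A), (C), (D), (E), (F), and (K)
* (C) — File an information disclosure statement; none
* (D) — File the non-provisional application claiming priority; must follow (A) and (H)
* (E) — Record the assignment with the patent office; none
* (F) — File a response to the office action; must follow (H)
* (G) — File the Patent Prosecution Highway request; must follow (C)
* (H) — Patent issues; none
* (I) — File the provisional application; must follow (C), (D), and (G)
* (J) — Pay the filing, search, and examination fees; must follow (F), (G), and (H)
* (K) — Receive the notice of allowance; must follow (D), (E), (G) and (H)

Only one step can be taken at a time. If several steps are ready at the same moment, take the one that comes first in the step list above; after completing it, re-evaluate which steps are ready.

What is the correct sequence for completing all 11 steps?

(C) → (A) → (E) → (G) → (H) → (D) → (F) → (I) → (J) → (K) → (B)

(C), (E) and (H) have no prerequisites; (C) is listed earlier, so (C) is first.
(A), (E), (G) and (H) are all available; (A) is listed earlier → (A).
(E), (G) and (H) are all available; (E) is listed earlier → (E).
Now (G) and (H) have their prerequisites met. (G) is listed earlier, so (G) next.
Next only (H) has its prerequisites met → (H).
(D) and (F) are both available; (D) is listed earlier → (D).
Ready: (F), (I) and (K). (F) is listed earlier → (F).
Ready: (I), (J) and (K). (I) is listed earlier → (I).
(J) and (K) are both available; (J) is listed earlier → (J).
(K) is the only step now ready → (K).
That leaves (B) as the only ready step → (B).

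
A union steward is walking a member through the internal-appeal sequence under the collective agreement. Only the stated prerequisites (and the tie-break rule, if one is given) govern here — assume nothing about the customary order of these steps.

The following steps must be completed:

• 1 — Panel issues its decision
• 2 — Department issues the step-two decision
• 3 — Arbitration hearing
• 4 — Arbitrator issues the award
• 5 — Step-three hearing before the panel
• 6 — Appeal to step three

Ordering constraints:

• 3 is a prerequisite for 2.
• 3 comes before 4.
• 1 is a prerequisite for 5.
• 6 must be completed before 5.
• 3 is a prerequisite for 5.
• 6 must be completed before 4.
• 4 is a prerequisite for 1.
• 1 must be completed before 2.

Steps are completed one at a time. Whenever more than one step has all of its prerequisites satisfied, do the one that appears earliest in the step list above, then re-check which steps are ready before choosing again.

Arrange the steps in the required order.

3, 6, 4, 1, 2, 5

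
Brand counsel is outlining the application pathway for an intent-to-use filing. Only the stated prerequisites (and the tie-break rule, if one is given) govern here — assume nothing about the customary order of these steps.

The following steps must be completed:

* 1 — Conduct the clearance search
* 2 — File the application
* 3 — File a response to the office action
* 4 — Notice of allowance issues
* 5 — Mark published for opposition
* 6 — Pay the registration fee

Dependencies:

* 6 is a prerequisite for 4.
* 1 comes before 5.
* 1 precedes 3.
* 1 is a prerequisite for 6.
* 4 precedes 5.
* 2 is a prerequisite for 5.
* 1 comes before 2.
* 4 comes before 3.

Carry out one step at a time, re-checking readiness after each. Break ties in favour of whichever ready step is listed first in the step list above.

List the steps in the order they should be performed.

1 has no prerequisites → 1 first.
Now 2 and 6 have their prerequisites met. 2 is listed earlier, so 2 next.
Next only 6 has its prerequisites met → 6.
4 needed 6, now all done → 4.
Now 3 and 5 have their prerequisites met. 3 is listed earlier, so 3 next.
5 is the only step now ready → 5.

1 → 2 → 6 → 4 → 3 → 5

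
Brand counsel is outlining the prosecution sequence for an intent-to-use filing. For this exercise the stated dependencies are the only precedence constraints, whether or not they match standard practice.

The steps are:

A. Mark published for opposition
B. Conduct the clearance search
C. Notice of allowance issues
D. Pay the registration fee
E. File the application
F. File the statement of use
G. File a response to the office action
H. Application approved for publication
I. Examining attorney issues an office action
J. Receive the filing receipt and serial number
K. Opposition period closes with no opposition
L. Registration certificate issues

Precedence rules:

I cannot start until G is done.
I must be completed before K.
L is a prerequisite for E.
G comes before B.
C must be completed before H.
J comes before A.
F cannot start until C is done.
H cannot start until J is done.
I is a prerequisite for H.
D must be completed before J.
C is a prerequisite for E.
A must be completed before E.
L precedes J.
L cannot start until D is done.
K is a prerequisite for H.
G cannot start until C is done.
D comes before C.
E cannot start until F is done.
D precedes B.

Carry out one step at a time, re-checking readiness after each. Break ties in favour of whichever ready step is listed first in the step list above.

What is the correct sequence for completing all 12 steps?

D is the only step with nothing outstanding, so it goes first.
C and L are both available; C is listed earlier → C.
Ready: F, G and L. F is listed earlier → F.
Ready: G and L. G is listed earlier → G.
Ready: B, I and L. B is listed earlier → B.
Ready: I and L. I is listed earlier → I.
K now also ready, so the ready set is {K, L}; K is listed earlier → K.
L is the only step now ready → L.
J needed D and L, now all done → J.
Now A and H have their prerequisites met. A is listed earlier, so A next.
E and H are both available; E is listed earlier → E.
That leaves H as the only ready step → H.

D, C, F, G, B, I, K, L, J, A, E, H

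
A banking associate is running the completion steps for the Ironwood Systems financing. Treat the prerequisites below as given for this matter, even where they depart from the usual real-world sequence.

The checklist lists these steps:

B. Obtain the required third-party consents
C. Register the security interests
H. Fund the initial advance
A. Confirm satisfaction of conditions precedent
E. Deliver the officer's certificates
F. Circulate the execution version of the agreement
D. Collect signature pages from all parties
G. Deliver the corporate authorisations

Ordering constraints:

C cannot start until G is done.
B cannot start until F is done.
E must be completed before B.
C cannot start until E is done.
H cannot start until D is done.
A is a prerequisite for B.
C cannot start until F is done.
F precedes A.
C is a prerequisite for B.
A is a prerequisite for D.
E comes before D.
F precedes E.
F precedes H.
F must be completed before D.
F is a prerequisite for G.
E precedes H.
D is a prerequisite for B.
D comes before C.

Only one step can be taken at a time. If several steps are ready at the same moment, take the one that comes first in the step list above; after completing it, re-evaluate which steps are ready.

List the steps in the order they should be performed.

F, A, E, D, H, G, C, B

F is the only step with nothing outstanding, so it goes first.
Now A, E and G have their prerequisites met. A is listed earlier, so A next.
Now E and G have their prerequisites met. E is listed earlier, so E next.
D now also ready, so the ready set is {D, G}; D is listed earlier → D.
H now also ready, so the ready set is {H, G}; H is listed earlier → H.
G needed F, now all done → G.
C is the only step now ready → C.
That leaves B as the only ready step → B.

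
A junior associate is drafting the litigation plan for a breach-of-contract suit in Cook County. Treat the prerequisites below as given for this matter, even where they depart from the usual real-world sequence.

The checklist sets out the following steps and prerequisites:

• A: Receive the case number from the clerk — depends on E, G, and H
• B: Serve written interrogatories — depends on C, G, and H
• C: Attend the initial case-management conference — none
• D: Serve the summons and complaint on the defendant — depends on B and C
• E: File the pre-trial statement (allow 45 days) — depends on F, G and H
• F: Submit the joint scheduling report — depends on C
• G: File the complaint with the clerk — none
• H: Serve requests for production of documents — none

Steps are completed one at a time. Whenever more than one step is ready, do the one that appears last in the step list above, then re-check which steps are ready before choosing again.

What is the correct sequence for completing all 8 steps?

H, G, C, F, E, B, D, A

Nothing is required for H, G and C. H is listed later → H first.
Ready: G and C. G is listed later → G.
C is the only step now ready → C.
Ready: F and B. F is listed later → F.
E and B are both available; E is listed later → E.
B and A are both available; B is listed later → B.
Now D and A have their prerequisites met. D is listed later, so D next.
A needed H, G and E, now all done → A.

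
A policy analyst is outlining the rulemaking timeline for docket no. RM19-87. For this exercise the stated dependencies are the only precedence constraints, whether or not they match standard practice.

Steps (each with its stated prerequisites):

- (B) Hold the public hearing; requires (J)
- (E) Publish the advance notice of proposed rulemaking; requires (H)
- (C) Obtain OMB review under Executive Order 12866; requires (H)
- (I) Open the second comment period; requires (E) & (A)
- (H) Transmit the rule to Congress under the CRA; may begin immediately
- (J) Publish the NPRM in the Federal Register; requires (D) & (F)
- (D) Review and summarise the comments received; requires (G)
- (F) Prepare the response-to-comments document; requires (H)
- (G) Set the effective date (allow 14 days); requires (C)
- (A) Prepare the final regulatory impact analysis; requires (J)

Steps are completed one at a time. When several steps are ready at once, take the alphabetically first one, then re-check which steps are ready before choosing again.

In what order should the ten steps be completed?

(H) is the only step with nothing outstanding, so it goes first.
Ready: (C), (E) and (F). (C) has the earlier label → (C).
(G) now also ready, so the ready set is {(E), (F), (G)}; (E) has the earlier label → (E).
Now (F) and (G) have their prerequisites met. (F) has the earlier label, so (F) next.
Next only (G) has its prerequisites met → (G).
(D) needed (G), now all done → (D).
(J) needed (D) and (F), now all done → (J).
Now (A) and (B) have their prerequisites met. (A) has the earlier label, so (A) next.
(I) now also ready, so the ready set is {(B), (I)}; (B) has the earlier label → (B).
That leaves (I) as the only ready step → (I).

(H), (C), (E), (F), (G), (D), (J), (A), (B), (I)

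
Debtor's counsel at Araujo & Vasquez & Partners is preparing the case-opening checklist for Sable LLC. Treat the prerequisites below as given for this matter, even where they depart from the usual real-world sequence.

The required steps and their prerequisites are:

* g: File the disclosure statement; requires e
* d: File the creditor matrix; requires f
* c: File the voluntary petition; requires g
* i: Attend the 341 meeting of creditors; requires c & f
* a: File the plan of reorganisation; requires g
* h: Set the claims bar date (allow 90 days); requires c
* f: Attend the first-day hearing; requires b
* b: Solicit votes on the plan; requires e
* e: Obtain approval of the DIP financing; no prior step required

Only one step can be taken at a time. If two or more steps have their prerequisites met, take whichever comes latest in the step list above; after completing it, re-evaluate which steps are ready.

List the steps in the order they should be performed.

Only e has no prerequisites, so it is first.
Now b and g have their prerequisites met. b is listed later, so b next.
f now also ready, so the ready set is {f, g}; f is listed later → f.
Ready: d and g. d is listed later → d.
g needed e, now all done → g.
Now a and c have their prerequisites met. a is listed later, so a next.
That leaves c as the only ready step → c.
Now h and i have their prerequisites met. h is listed later, so h next.
Next only i has its prerequisites met → i.

e → b → f → d → g → a → c → h → i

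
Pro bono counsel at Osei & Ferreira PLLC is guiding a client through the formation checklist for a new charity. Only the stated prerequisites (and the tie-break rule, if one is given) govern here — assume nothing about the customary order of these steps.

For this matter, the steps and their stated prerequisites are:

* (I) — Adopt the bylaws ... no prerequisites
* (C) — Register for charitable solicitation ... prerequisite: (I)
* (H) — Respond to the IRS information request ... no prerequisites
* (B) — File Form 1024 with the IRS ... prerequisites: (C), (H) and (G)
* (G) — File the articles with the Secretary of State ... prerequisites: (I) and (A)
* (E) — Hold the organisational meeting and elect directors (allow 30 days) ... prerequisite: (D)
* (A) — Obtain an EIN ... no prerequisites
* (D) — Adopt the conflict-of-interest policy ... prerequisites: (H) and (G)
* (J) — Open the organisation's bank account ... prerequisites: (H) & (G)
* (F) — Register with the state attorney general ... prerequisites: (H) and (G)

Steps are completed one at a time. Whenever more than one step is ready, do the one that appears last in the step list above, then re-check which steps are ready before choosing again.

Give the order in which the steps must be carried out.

(A), (H) and (I) have no prerequisites; (A) is listed later, so (A) is first.
(H) and (I) are both available; (H) is listed later → (H).
(I) is the only step now ready → (I).
(G) and (C) are both available; (G) is listed later → (G).
(F), (J) and (D) now also ready, so the ready set is {(F), (J), (D), (C)}; (F) is listed later → (F).
Ready: (J), (D) and (C). (J) is listed later → (J).
Ready: (D) and (C). (D) is listed later → (D).
Ready: (E) and (C). (E) is listed later → (E).
(C) needed (I), now all done → (C).
(B) needed (G), (H) and (C), now all done → (B).

(A) → (H) → (I) → (G) → (F) → (J) → (D) → (E) → (C) → (B)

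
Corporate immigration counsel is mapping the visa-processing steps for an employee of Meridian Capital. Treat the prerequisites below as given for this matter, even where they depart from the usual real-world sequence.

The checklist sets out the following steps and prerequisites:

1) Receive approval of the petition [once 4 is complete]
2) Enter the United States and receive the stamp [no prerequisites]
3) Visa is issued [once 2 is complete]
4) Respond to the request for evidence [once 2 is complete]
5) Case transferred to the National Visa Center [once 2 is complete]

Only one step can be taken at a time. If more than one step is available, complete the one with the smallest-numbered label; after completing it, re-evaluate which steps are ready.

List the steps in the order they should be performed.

2, 3, 4, 1, 5

2 has no prerequisites → 2 first.
Now 3, 4 and 5 have their prerequisites met. 3 has the earlier label, so 3 next.
Ready: 4 and 5. 4 has the earlier label → 4.
Ready: 1 and 5. 1 has the earlier label → 1.
5 is the only step now ready → 5.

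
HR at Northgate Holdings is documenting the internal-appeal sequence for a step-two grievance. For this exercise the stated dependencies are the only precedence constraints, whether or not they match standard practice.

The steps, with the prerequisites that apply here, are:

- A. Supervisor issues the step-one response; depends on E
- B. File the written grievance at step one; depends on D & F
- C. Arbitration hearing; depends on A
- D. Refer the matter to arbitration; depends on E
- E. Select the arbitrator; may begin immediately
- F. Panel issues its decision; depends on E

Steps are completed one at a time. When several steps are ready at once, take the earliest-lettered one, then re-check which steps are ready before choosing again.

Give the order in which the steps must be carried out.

E A C D F B

E has no prerequisites → E first.
A, D and F are all available; A has the earlier label → A.
Ready: C, D and F. C has the earlier label → C.
D and F are both available; D has the earlier label → D.
Next only F has its prerequisites met → F.
That leaves B as the only ready step → B.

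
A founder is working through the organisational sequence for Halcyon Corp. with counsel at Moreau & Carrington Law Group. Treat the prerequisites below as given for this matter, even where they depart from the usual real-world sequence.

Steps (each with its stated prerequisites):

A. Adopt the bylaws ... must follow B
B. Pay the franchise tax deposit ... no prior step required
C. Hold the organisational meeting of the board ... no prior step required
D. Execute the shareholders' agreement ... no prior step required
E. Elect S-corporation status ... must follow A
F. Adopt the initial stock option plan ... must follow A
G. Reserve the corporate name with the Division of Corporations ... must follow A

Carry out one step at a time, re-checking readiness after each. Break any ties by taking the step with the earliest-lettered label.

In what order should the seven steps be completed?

B → A → C → D → E → F → G

Nothing is required for B, C and D. B has the earlier label → B first.
A now also ready, so the ready set is {A, C, D}; A has the earlier label → A.
Now C, D, E, F and G have their prerequisites met. C has the earlier label, so C next.
Now D, E, F and G have their prerequisites met. D has the earlier label, so D next.
E, F and G are all available; E has the earlier label → E.
Now F and G have their prerequisites met. F has the earlier label, so F next.
That leaves G as the only ready step → G.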